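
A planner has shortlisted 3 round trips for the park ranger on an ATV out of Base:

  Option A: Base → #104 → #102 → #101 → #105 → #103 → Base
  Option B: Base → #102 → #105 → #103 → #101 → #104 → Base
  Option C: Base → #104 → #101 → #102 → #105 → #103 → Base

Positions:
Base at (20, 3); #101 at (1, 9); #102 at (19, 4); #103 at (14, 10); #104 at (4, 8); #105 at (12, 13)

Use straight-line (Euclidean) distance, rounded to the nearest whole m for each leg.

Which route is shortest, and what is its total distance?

Option A: 17 + 16 + 19 + 12 + 4 + 9 = 77
Option B: 1 + 11 + 4 + 13 + 3 + 17 = 49
Option C: 17 + 3 + 19 + 11 + 4 + 9 = 63

49 m — Option B is the shortest.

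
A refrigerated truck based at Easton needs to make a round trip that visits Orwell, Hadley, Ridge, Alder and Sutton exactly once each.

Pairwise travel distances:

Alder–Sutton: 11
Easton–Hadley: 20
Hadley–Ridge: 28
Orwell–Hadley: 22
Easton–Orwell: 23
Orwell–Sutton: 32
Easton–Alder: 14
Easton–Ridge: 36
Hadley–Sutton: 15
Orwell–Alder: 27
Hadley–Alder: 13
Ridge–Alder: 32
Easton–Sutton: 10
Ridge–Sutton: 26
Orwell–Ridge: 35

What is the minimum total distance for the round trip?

There are 60 distinct closed tours to check (reversals are equivalent).
Easton→Orwell→Hadley→Ridge→Alder→Sutton→Easton: 23+22+28+32+11+10 = 126
Easton→Orwell→Hadley→Ridge→Sutton→Alder→Easton: 23+22+28+26+11+14 = 124
Easton→Orwell→Hadley→Alder→Ridge→Sutton→Easton: 23+22+13+32+26+10 = 126
Easton→Orwell→Hadley→Alder→Sutton→Ridge→Easton: 23+22+13+11+26+36 = 131
Easton→Orwell→Hadley→Sutton→Ridge→Alder→Easton: 23+22+15+26+32+14 = 132
Easton→Orwell→Hadley→Sutton→Alder→Ridge→Easton: 23+22+15+11+32+36 = 139
Easton→Orwell→Ridge→Hadley→Alder→Sutton→Easton: 23+35+28+13+11+10 = 120
Easton→Orwell→Ridge→Hadley→Sutton→Alder→Easton: 23+35+28+15+11+14 = 126
Easton→Orwell→Ridge→Alder→Hadley→Sutton→Easton: 23+35+32+13+15+10 = 128
Easton→Orwell→Ridge→Alder→Sutton→Hadley→Easton: 23+35+32+11+15+20 = 136
Easton→Orwell→Ridge→Sutton→Hadley→Alder→Easton: 23+35+26+15+13+14 = 126
Easton→Orwell→Ridge→Sutton→Alder→Hadley→Easton: 23+35+26+11+13+20 = 128
Easton→Orwell→Alder→Hadley→Ridge→Sutton→Easton: 23+27+13+28+26+10 = 127
Easton→Orwell→Alder→Hadley→Sutton→Ridge→Easton: 23+27+13+15+26+36 = 140
… (46 more)
The minimum is 120.
One optimal route: Easton → Orwell → Ridge → Hadley → Alder → Sutton → Easton (or its reverse).

Minimum total distance: 120.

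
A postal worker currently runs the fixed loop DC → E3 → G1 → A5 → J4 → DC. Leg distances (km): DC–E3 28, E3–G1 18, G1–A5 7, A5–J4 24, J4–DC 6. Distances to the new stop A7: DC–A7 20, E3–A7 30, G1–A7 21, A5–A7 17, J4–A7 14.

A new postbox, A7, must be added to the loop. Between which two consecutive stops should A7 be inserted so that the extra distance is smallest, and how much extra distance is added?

Adding 7 km by placing A7 on the A5–J4 leg.

Insertion cost between consecutive stops i–j is d(i,A7) + d(A7,j) − d(i,j):
  between DC and E3: 20 + 30 − 28 = 22
  between E3 and G1: 30 + 21 − 18 = 33
  between G1 and A5: 21 + 17 − 7 = 31
  between A5 and J4: 17 + 14 − 24 = 7
  between J4 and DC: 14 + 20 − 6 = 28
Cheapest insertion is between A5 and J4, adding 7.
New total = 83 + 7 = 90.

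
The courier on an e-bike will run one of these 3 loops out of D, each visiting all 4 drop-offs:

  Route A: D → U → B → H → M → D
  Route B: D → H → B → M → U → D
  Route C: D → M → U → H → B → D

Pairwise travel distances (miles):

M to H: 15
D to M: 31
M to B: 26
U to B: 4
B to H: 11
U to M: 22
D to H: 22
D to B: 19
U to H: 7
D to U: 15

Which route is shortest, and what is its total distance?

76 miles — Route A is the shortest.

Route A: 15 + 4 + 11 + 15 + 31 = 76
Route B: 22 + 11 + 26 + 22 + 15 = 96
Route C: 31 + 22 + 7 + 11 + 19 = 90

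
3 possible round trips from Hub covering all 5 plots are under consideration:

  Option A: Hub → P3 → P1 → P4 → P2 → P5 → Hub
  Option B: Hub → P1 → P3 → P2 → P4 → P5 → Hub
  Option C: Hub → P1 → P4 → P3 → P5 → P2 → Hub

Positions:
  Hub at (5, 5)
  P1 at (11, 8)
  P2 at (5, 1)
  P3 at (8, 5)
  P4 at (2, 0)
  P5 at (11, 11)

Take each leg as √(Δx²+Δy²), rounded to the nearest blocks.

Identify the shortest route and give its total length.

Shortest is Option B, total 41 blocks.

Option A: 3 + 4 + 12 + 3 + 12 + 8 = 42
Option B: 7 + 4 + 5 + 3 + 14 + 8 = 41
Option C: 7 + 12 + 8 + 7 + 12 + 4 = 50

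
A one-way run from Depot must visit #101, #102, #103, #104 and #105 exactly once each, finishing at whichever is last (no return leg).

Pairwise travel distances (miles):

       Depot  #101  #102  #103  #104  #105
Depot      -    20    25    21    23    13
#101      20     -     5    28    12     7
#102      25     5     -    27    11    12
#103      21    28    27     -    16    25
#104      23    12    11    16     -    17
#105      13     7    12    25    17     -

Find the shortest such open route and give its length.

There are 5! = 120 possible orderings.
Depot → #101 → #102 → #103 → #104 → #105: 20+5+27+16+17 = 85
Depot → #101 → #102 → #103 → #105 → #104: 20+5+27+25+17 = 94
Depot → #101 → #102 → #104 → #103 → #105: 20+5+11+16+25 = 77
Depot → #101 → #102 → #104 → #105 → #103: 20+5+11+17+25 = 78
Depot → #101 → #102 → #105 → #103 → #104: 20+5+12+25+16 = 78
Depot → #101 → #102 → #105 → #104 → #103: 20+5+12+17+16 = 70
Depot → #101 → #103 → #102 → #104 → #105: 20+28+27+11+17 = 103
Depot → #101 → #103 → #102 → #105 → #104: 20+28+27+12+17 = 104
Depot → #101 → #103 → #104 → #102 → #105: 20+28+16+11+12 = 87
Depot → #101 → #103 → #104 → #105 → #102: 20+28+16+17+12 = 93
Depot → #101 → #103 → #105 → #102 → #104: 20+28+25+12+11 = 96
Depot → #101 → #103 → #105 → #104 → #102: 20+28+25+17+11 = 101
Depot → #101 → #104 → #102 → #103 → #105: 20+12+11+27+25 = 95
Depot → #101 → #104 → #102 → #105 → #103: 20+12+11+12+25 = 80
… (106 more)
Depot → #105 → #101 → #102 → #104 → #103: 13+7+5+11+16 = 52  ← best
The minimum is 52.
One shortest path: Depot → #105 → #101 → #102 → #104 → #103.

Shortest open route: 52 miles.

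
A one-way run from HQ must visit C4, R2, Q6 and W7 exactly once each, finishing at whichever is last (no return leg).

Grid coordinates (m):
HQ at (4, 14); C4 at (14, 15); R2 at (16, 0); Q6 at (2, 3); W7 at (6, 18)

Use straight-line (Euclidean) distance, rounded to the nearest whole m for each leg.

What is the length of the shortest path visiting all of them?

Minimum one-way distance = 42 m.

There are 4! = 24 possible orderings.
HQ → C4 → R2 → Q6 → W7: 10+15+14+16 = 55
HQ → C4 → R2 → W7 → Q6: 10+15+21+16 = 62
HQ → C4 → Q6 → R2 → W7: 10+17+14+21 = 62
HQ → C4 → Q6 → W7 → R2: 10+17+16+21 = 64
HQ → C4 → W7 → R2 → Q6: 10+9+21+14 = 54
HQ → C4 → W7 → Q6 → R2: 10+9+16+14 = 49
HQ → R2 → C4 → Q6 → W7: 18+15+17+16 = 66
HQ → R2 → C4 → W7 → Q6: 18+15+9+16 = 58
HQ → R2 → Q6 → C4 → W7: 18+14+17+9 = 58
HQ → R2 → Q6 → W7 → C4: 18+14+16+9 = 57
HQ → R2 → W7 → C4 → Q6: 18+21+9+17 = 65
HQ → R2 → W7 → Q6 → C4: 18+21+16+17 = 72
HQ → Q6 → C4 → R2 → W7: 11+17+15+21 = 64
HQ → Q6 → C4 → W7 → R2: 11+17+9+21 = 58
… (10 more)
HQ → W7 → C4 → R2 → Q6: 4+9+15+14 = 42  ← best
The minimum is 42.
One shortest path: HQ → W7 → C4 → R2 → Q6.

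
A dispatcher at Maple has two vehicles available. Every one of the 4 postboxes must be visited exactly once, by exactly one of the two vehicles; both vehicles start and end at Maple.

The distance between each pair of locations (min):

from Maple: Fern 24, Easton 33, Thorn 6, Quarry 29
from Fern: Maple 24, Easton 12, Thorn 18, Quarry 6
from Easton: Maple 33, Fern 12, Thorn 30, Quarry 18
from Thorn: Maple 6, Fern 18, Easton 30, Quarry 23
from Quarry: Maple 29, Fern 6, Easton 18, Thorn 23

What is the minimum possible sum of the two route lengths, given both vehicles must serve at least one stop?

Minimum combined distance: 92 min.

Try each way of splitting the stops between the two vehicles (each non-empty) and, for each split, find the best tour for each vehicle:
  {Fern} + {Easton, Thorn, Quarry}: 48 + 80 = 128
  {Easton} + {Fern, Thorn, Quarry}: 66 + 59 = 125
  {Fern, Easton} + {Thorn, Quarry}: 69 + 58 = 127
  {Thorn} + {Fern, Easton, Quarry}: 12 + 80 = 92
  {Fern, Thorn} + {Easton, Quarry}: 48 + 80 = 128
  {Easton, Thorn} + {Fern, Quarry}: 69 + 59 = 128
  … (7 splits in total)
Best: vehicle 1 Maple → Thorn → Maple = 12; vehicle 2 Maple → Easton → Fern → Quarry → Maple = 80; combined 92.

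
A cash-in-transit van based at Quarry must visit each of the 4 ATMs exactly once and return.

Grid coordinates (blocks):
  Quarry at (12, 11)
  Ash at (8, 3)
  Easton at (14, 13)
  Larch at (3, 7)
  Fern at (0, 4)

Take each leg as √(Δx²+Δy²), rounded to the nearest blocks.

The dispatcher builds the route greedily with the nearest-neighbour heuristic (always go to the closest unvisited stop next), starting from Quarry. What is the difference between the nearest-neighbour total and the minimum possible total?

From Quarry: Easton=3, Ash=9, Larch=10, Fern=14 → choose Easton (3).
From Easton: Ash=12, Larch=13, Fern=17 → choose Ash (12).
From Ash: Larch=6, Fern=8 → choose Larch (6).
From Larch: Fern=4 → choose Fern (4).
NN route Quarry → Easton → Ash → Larch → Fern → Quarry costs 39.
Optimal: Quarry → Ash → Fern → Larch → Easton → Quarry costs 37 (by enumerating all 12 distinct tours).
Excess = 39 − 37 = 2.

Excess over optimum: 2 blocks.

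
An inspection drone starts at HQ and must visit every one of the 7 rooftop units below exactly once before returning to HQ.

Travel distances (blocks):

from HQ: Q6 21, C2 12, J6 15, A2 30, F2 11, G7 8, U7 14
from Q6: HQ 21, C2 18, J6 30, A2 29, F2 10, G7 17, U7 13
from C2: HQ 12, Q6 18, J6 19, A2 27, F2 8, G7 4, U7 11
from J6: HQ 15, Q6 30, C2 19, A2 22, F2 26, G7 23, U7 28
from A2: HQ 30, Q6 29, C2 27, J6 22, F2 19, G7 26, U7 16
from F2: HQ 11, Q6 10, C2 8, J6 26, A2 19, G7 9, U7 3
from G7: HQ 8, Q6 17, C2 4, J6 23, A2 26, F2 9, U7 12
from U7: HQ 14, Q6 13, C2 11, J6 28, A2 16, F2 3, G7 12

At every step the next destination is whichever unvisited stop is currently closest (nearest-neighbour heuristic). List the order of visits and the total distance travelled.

102 blocks along HQ → G7 → C2 → F2 → U7 → Q6 → A2 → J6 → HQ.

At HQ the remaining stops are G7 8, F2 11, C2 12, U7 14, J6 15, Q6 21, A2 30; go to G7.
At G7 the remaining stops are C2 4, F2 9, U7 12, Q6 17, J6 23, A2 26; go to C2.
At C2 the remaining stops are F2 8, U7 11, Q6 18, J6 19, A2 27; go to F2.
At F2 the remaining stops are U7 3, Q6 10, A2 19, J6 26; go to U7.
At U7 the remaining stops are Q6 13, A2 16, J6 28; go to Q6.
At Q6 the remaining stops are A2 29, J6 30; go to A2.
At A2 the remaining stops are J6 22; go to J6.
Return J6→HQ: 15.
Total = 8 + 4 + 8 + 3 + 13 + 29 + 22 + 15 = 102.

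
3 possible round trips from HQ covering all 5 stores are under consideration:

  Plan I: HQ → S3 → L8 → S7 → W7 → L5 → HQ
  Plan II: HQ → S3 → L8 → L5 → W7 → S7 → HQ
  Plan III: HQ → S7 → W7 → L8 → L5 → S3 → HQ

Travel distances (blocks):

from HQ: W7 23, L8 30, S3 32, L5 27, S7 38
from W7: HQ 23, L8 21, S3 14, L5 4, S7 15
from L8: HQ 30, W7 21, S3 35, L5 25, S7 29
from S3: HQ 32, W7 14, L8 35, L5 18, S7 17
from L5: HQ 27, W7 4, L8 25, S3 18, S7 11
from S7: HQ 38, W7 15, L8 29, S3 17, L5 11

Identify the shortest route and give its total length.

Plan I: 32 + 35 + 29 + 15 + 4 + 27 = 142
Plan II: 32 + 35 + 25 + 4 + 15 + 38 = 149
Plan III: 38 + 15 + 21 + 25 + 18 + 32 = 149

Shortest is Plan I, total 142 blocks.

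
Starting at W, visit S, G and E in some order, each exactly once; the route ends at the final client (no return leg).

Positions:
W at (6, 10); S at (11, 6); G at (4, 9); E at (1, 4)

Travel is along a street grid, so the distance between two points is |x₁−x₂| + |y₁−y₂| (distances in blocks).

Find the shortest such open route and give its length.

There are 3! = 6 possible orderings.
W → S → G → E: 9+10+8 = 27
W → S → E → G: 9+12+8 = 29
W → G → S → E: 3+10+12 = 25
W → G → E → S: 3+8+12 = 23
W → E → S → G: 11+12+10 = 33
W → E → G → S: 11+8+10 = 29
The minimum is 23.
One shortest path: W → G → E → S.

Shortest open route: 23 blocks.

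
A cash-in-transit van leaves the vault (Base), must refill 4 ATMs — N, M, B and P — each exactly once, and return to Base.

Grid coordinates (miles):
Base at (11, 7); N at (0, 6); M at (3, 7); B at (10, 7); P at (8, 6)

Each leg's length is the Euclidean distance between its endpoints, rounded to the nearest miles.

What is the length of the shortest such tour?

Minimum total distance: 22 miles.

There are 12 distinct closed tours to check (reversals are equivalent).
Base - N - M - B - P - Base: 11+3+7+2+3 = 26
Base - N - M - P - B - Base: 11+3+5+2+1 = 22
Base - N - B - M - P - Base: 11+10+7+5+3 = 36
Base - N - B - P - M - Base: 11+10+2+5+8 = 36
Base - N - P - M - B - Base: 11+8+5+7+1 = 32
Base - N - P - B - M - Base: 11+8+2+7+8 = 36
Base - M - N - B - P - Base: 8+3+10+2+3 = 26
Base - M - N - P - B - Base: 8+3+8+2+1 = 22
Base - M - B - N - P - Base: 8+7+10+8+3 = 36
Base - M - P - N - B - Base: 8+5+8+10+1 = 32
Base - B - N - M - P - Base: 1+10+3+5+3 = 22
Base - B - M - N - P - Base: 1+7+3+8+3 = 22
The minimum is 22.
One optimal route: Base → N → M → P → B → Base (or its reverse).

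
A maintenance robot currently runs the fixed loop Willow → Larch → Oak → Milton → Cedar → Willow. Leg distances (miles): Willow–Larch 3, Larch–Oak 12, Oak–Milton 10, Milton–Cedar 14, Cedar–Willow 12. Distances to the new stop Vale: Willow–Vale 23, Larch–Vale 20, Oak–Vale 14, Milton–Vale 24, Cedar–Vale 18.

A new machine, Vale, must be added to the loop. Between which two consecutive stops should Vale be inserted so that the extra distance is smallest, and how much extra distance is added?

Minimum extra distance: 22 miles, inserting Vale between Larch and Oak.

Insertion cost between consecutive stops i–j is d(i,Vale) + d(Vale,j) − d(i,j):
  between Willow and Larch: 23 + 20 − 3 = 40
  between Larch and Oak: 20 + 14 − 12 = 22
  between Oak and Milton: 14 + 24 − 10 = 28
  between Milton and Cedar: 24 + 18 − 14 = 28
  between Cedar and Willow: 18 + 23 − 12 = 29
Cheapest insertion is between Larch and Oak, adding 22.
New total = 51 + 22 = 73.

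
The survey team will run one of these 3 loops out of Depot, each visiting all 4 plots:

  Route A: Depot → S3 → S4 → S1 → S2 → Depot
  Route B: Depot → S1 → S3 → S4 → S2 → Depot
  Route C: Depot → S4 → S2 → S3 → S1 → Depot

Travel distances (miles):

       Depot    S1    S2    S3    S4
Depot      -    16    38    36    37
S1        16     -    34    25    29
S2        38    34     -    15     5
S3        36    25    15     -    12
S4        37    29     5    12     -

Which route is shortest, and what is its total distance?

96 miles — Route B is the shortest.

Route A: 36 + 12 + 29 + 34 + 38 = 149
Route B: 16 + 25 + 12 + 5 + 38 = 96
Route C: 37 + 5 + 15 + 25 + 16 = 98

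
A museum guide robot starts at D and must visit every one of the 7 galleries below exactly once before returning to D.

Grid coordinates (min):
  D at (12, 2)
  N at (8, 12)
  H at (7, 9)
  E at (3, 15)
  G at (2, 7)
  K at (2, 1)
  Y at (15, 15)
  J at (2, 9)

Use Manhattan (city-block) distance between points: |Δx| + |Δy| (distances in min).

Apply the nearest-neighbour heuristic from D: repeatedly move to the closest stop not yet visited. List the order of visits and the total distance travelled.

At D the remaining stops are K 11, H 12, N 14, G 15, Y 16, J 17, E 22; go to K.
At K the remaining stops are G 6, J 8, H 13, E 15, N 17, Y 27; go to G.
At G the remaining stops are J 2, H 7, E 9, N 11, Y 21; go to J.
At J the remaining stops are H 5, E 7, N 9, Y 19; go to H.
At H the remaining stops are N 4, E 10, Y 14; go to N.
At N the remaining stops are E 8, Y 10; go to E.
At E the remaining stops are Y 12; go to Y.
Return Y→D: 16.
Total = 11 + 6 + 2 + 5 + 4 + 8 + 12 + 16 = 64.

64 min along D → K → G → J → H → N → E → Y → D.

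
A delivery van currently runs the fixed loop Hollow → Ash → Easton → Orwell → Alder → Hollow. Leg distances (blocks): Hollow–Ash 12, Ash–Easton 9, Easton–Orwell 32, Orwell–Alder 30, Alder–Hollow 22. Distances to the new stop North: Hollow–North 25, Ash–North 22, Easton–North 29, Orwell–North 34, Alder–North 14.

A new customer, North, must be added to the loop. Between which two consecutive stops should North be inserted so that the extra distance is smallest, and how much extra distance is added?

Adding 17 blocks by placing North on the Alder–Hollow leg.

Insertion cost between consecutive stops i–j is d(i,North) + d(North,j) − d(i,j):
  between Hollow and Ash: 25 + 22 − 12 = 35
  between Ash and Easton: 22 + 29 − 9 = 42
  between Easton and Orwell: 29 + 34 − 32 = 31
  between Orwell and Alder: 34 + 14 − 30 = 18
  between Alder and Hollow: 14 + 25 − 22 = 17
Cheapest insertion is between Alder and Hollow, adding 17.
New total = 105 + 17 = 122.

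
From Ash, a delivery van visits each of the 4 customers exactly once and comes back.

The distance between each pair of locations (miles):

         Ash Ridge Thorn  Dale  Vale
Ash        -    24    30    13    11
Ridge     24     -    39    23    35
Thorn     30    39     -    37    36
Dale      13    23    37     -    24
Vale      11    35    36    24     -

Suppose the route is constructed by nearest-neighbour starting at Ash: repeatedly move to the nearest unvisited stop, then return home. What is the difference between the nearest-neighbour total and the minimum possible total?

5 miles longer than the optimal tour.

From Ash: Vale=11, Dale=13, Ridge=24, Thorn=30 → choose Vale (11).
From Vale: Dale=24, Ridge=35, Thorn=36 → choose Dale (24).
From Dale: Ridge=23, Thorn=37 → choose Ridge (23).
From Ridge: Thorn=39 → choose Thorn (39).
NN route Ash → Vale → Dale → Ridge → Thorn → Ash costs 127.
Optimal: Ash → Dale → Ridge → Thorn → Vale → Ash costs 122 (by enumerating all 12 distinct tours).
Excess = 127 − 122 = 5.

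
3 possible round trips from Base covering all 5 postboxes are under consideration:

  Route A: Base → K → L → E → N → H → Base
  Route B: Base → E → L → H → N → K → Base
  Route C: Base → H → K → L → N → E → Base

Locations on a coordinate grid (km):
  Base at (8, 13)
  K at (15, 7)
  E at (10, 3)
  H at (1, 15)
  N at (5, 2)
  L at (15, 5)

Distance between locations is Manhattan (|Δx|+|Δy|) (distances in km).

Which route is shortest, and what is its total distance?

Shortest is Route A, total 54 km.

Route A: 13 + 2 + 7 + 6 + 17 + 9 = 54
Route B: 12 + 7 + 24 + 17 + 15 + 13 = 88
Route C: 9 + 22 + 2 + 13 + 6 + 12 = 64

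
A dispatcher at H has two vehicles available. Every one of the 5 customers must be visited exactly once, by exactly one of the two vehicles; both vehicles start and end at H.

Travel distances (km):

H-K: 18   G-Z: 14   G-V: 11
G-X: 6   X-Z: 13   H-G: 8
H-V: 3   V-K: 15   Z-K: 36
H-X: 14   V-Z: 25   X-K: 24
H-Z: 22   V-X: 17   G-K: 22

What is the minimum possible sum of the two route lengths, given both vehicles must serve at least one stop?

Try each way of splitting the stops between the two vehicles (each non-empty) and, for each split, find the best tour for each vehicle:
  {G} + {V, X, Z, K}: 16 + 77 = 93
  {V} + {G, X, Z, K}: 6 + 77 = 83
  {G, V} + {X, Z, K}: 22 + 77 = 99
  {X} + {G, V, Z, K}: 28 + 76 = 104
  {G, X} + {V, Z, K}: 28 + 76 = 104
  {V, X} + {G, Z, K}: 34 + 76 = 110
  … (15 splits in total)
Best: vehicle 1 H → V → H = 6; vehicle 2 H → G → Z → X → K → H = 77; combined 83.

83 km — the smallest possible combined total.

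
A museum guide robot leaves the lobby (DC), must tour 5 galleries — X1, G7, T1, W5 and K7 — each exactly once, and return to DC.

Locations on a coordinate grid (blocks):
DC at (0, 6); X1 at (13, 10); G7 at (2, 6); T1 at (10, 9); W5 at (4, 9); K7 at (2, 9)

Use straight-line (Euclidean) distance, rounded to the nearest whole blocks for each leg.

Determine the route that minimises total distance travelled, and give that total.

DC-X1-G7-T1-W5-K7-DC: 14+12+9+6+2+4 = 47
DC-X1-G7-T1-K7-W5-DC: 14+12+9+8+2+5 = 50
DC-X1-G7-W5-T1-K7-DC: 14+12+4+6+8+4 = 48
DC-X1-G7-W5-K7-T1-DC: 14+12+4+2+8+10 = 50
DC-X1-G7-K7-T1-W5-DC: 14+12+3+8+6+5 = 48
DC-X1-G7-K7-W5-T1-DC: 14+12+3+2+6+10 = 47
DC-X1-T1-G7-W5-K7-DC: 14+3+9+4+2+4 = 36
DC-X1-T1-G7-K7-W5-DC: 14+3+9+3+2+5 = 36
DC-X1-T1-W5-G7-K7-DC: 14+3+6+4+3+4 = 34
DC-X1-T1-W5-K7-G7-DC: 14+3+6+2+3+2 = 30
DC-X1-T1-K7-G7-W5-DC: 14+3+8+3+4+5 = 37
DC-X1-T1-K7-W5-G7-DC: 14+3+8+2+4+2 = 33
DC-X1-W5-G7-T1-K7-DC: 14+9+4+9+8+4 = 48
DC-X1-W5-G7-K7-T1-DC: 14+9+4+3+8+10 = 48
… (46 more)
DC-G7-X1-T1-W5-K7-DC: 2+12+3+6+2+4 = 29  ← best
The minimum is 29.
One optimal route: DC → G7 → X1 → T1 → W5 → K7 → DC (or its reverse).

29 blocks — the shortest possible round trip.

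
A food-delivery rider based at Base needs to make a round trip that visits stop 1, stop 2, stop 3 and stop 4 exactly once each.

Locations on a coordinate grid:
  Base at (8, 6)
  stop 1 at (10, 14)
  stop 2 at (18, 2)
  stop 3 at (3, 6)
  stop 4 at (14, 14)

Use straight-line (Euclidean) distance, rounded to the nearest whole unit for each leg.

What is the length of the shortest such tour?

Minimum total distance: 44.

There are 12 distinct closed tours to check (reversals are equivalent).
Base - stop 1 - stop 2 - stop 3 - stop 4 - Base: 8+14+16+14+10 = 62
Base - stop 1 - stop 2 - stop 4 - stop 3 - Base: 8+14+13+14+5 = 54
Base - stop 1 - stop 3 - stop 2 - stop 4 - Base: 8+11+16+13+10 = 58
Base - stop 1 - stop 3 - stop 4 - stop 2 - Base: 8+11+14+13+11 = 57
Base - stop 1 - stop 4 - stop 2 - stop 3 - Base: 8+4+13+16+5 = 46
Base - stop 1 - stop 4 - stop 3 - stop 2 - Base: 8+4+14+16+11 = 53
Base - stop 2 - stop 1 - stop 3 - stop 4 - Base: 11+14+11+14+10 = 60
Base - stop 2 - stop 1 - stop 4 - stop 3 - Base: 11+14+4+14+5 = 48
Base - stop 2 - stop 3 - stop 1 - stop 4 - Base: 11+16+11+4+10 = 52
Base - stop 2 - stop 4 - stop 1 - stop 3 - Base: 11+13+4+11+5 = 44
Base - stop 3 - stop 1 - stop 2 - stop 4 - Base: 5+11+14+13+10 = 53
Base - stop 3 - stop 2 - stop 1 - stop 4 - Base: 5+16+14+4+10 = 49
The minimum is 44.
One optimal route: Base → stop 2 → stop 4 → stop 1 → stop 3 → Base (or its reverse).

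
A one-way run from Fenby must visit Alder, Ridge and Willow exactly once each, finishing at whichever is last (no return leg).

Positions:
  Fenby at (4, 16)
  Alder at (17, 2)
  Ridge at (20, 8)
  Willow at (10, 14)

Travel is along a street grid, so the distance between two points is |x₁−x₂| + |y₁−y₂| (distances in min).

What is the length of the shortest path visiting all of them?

There are 3! = 6 possible orderings.
Fenby → Alder → Ridge → Willow: 27+9+16 = 52
Fenby → Alder → Willow → Ridge: 27+19+16 = 62
Fenby → Ridge → Alder → Willow: 24+9+19 = 52
Fenby → Ridge → Willow → Alder: 24+16+19 = 59
Fenby → Willow → Alder → Ridge: 8+19+9 = 36
Fenby → Willow → Ridge → Alder: 8+16+9 = 33
The minimum is 33.
One shortest path: Fenby → Willow → Ridge → Alder.

Minimum one-way distance = 33 min.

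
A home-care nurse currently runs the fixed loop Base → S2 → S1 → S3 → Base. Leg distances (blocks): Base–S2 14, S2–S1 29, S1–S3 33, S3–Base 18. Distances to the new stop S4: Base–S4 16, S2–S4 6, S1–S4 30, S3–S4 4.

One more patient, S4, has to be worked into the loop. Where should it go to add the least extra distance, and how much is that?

Insertion cost between consecutive stops i–j is d(i,S4) + d(S4,j) − d(i,j):
  between Base and S2: 16 + 6 − 14 = 8
  between S2 and S1: 6 + 30 − 29 = 7
  between S1 and S3: 30 + 4 − 33 = 1
  between S3 and Base: 4 + 16 − 18 = 2
Cheapest insertion is between S1 and S3, adding 1.
New total = 94 + 1 = 95.

Minimum extra distance: 1 blocks, inserting S4 between S1 and S3.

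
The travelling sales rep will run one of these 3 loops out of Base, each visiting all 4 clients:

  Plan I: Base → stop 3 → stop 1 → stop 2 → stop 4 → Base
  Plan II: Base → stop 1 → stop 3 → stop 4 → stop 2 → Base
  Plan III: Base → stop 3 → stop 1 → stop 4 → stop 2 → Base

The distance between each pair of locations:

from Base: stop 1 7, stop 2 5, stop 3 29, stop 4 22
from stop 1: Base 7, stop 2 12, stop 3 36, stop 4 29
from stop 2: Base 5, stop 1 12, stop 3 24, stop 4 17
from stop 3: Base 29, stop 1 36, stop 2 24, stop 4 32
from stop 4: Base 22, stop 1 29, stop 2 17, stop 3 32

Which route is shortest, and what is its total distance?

97 — Plan II is the shortest.

Plan I: 29 + 36 + 12 + 17 + 22 = 116
Plan II: 7 + 36 + 32 + 17 + 5 = 97
Plan III: 29 + 36 + 29 + 17 + 5 = 116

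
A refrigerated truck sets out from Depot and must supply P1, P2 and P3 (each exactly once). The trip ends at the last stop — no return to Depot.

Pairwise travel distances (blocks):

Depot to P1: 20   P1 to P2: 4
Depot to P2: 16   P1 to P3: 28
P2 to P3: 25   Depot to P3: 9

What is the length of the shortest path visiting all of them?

Shortest open route: 38 blocks.

There are 3! = 6 possible orderings.
Depot - P1 - P2 - P3: 20+4+25 = 49
Depot - P1 - P3 - P2: 20+28+25 = 73
Depot - P2 - P1 - P3: 16+4+28 = 48
Depot - P2 - P3 - P1: 16+25+28 = 69
Depot - P3 - P1 - P2: 9+28+4 = 41
Depot - P3 - P2 - P1: 9+25+4 = 38
The minimum is 38.
One shortest path: Depot → P3 → P2 → P1.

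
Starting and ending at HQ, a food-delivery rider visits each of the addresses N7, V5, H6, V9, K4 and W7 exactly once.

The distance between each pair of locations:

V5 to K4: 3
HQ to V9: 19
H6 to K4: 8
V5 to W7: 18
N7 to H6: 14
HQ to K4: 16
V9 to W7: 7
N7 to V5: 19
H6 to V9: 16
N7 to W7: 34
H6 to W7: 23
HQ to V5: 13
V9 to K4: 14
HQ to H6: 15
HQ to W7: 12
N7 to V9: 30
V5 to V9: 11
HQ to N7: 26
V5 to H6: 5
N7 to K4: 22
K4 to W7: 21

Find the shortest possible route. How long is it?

Shortest round trip = 81.

HQ → N7 → V5 → H6 → V9 → K4 → W7 → HQ: 26+19+5+16+14+21+12 = 113
HQ → N7 → V5 → H6 → V9 → W7 → K4 → HQ: 26+19+5+16+7+21+16 = 110
HQ → N7 → V5 → H6 → K4 → V9 → W7 → HQ: 26+19+5+8+14+7+12 = 91
HQ → N7 → V5 → H6 → K4 → W7 → V9 → HQ: 26+19+5+8+21+7+19 = 105
HQ → N7 → V5 → H6 → W7 → V9 → K4 → HQ: 26+19+5+23+7+14+16 = 110
HQ → N7 → V5 → H6 → W7 → K4 → V9 → HQ: 26+19+5+23+21+14+19 = 127
HQ → N7 → V5 → V9 → H6 → K4 → W7 → HQ: 26+19+11+16+8+21+12 = 113
HQ → N7 → V5 → V9 → H6 → W7 → K4 → HQ: 26+19+11+16+23+21+16 = 132
… (352 more)
HQ → N7 → H6 → V5 → K4 → V9 → W7 → HQ: 26+14+5+3+14+7+12 = 81  ← best
The minimum is 81.
One optimal route: HQ → N7 → H6 → V5 → K4 → V9 → W7 → HQ (or its reverse).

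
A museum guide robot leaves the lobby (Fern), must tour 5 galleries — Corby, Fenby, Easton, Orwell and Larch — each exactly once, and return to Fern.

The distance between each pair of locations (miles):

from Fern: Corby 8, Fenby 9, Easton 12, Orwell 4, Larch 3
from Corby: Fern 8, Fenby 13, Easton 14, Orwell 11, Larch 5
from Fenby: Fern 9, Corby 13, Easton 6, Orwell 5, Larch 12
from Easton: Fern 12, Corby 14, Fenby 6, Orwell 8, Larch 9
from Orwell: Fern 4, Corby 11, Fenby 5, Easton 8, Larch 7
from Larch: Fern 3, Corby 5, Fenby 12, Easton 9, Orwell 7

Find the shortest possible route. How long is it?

Shortest round trip = 37 miles.

There are 60 distinct closed tours to check (reversals are equivalent).
Fern-Corby-Fenby-Easton-Orwell-Larch-Fern: 8+13+6+8+7+3 = 45
Fern-Corby-Fenby-Easton-Larch-Orwell-Fern: 8+13+6+9+7+4 = 47
Fern-Corby-Fenby-Orwell-Easton-Larch-Fern: 8+13+5+8+9+3 = 46
Fern-Corby-Fenby-Orwell-Larch-Easton-Fern: 8+13+5+7+9+12 = 54
Fern-Corby-Fenby-Larch-Easton-Orwell-Fern: 8+13+12+9+8+4 = 54
Fern-Corby-Fenby-Larch-Orwell-Easton-Fern: 8+13+12+7+8+12 = 60
Fern-Corby-Easton-Fenby-Orwell-Larch-Fern: 8+14+6+5+7+3 = 43
Fern-Corby-Easton-Fenby-Larch-Orwell-Fern: 8+14+6+12+7+4 = 51
Fern-Corby-Easton-Orwell-Fenby-Larch-Fern: 8+14+8+5+12+3 = 50
Fern-Corby-Easton-Orwell-Larch-Fenby-Fern: 8+14+8+7+12+9 = 58
Fern-Corby-Easton-Larch-Fenby-Orwell-Fern: 8+14+9+12+5+4 = 52
Fern-Corby-Easton-Larch-Orwell-Fenby-Fern: 8+14+9+7+5+9 = 52
Fern-Corby-Orwell-Fenby-Easton-Larch-Fern: 8+11+5+6+9+3 = 42
Fern-Corby-Orwell-Fenby-Larch-Easton-Fern: 8+11+5+12+9+12 = 57
… (46 more)
Fern-Corby-Larch-Easton-Fenby-Orwell-Fern: 8+5+9+6+5+4 = 37  ← best
The minimum is 37.
One optimal route: Fern → Corby → Larch → Easton → Fenby → Orwell → Fern (or its reverse).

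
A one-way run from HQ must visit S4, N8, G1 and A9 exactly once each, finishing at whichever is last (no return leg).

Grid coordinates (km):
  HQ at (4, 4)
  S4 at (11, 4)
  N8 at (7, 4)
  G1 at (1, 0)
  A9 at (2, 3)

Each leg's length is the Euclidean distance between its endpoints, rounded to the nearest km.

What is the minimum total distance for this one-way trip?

There are 4! = 24 possible orderings.
HQ - S4 - N8 - G1 - A9: 7+4+7+3 = 21
HQ - S4 - N8 - A9 - G1: 7+4+5+3 = 19
HQ - S4 - G1 - N8 - A9: 7+11+7+5 = 30
HQ - S4 - G1 - A9 - N8: 7+11+3+5 = 26
HQ - S4 - A9 - N8 - G1: 7+9+5+7 = 28
HQ - S4 - A9 - G1 - N8: 7+9+3+7 = 26
HQ - N8 - S4 - G1 - A9: 3+4+11+3 = 21
HQ - N8 - S4 - A9 - G1: 3+4+9+3 = 19
HQ - N8 - G1 - S4 - A9: 3+7+11+9 = 30
HQ - N8 - G1 - A9 - S4: 3+7+3+9 = 22
HQ - N8 - A9 - S4 - G1: 3+5+9+11 = 28
HQ - N8 - A9 - G1 - S4: 3+5+3+11 = 22
HQ - G1 - S4 - N8 - A9: 5+11+4+5 = 25
HQ - G1 - S4 - A9 - N8: 5+11+9+5 = 30
… (10 more)
HQ - A9 - G1 - N8 - S4: 2+3+7+4 = 16  ← best
The minimum is 16.
One shortest path: HQ → A9 → G1 → N8 → S4.

Shortest open route: 16 km.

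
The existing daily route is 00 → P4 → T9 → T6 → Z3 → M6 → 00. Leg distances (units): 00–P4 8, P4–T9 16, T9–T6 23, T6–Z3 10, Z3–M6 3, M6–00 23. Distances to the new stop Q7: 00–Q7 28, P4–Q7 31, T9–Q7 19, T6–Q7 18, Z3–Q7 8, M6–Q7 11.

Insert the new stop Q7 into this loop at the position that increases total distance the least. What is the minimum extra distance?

+14 — insert Q7 between T9 and T6.

Insertion cost between consecutive stops i–j is d(i,Q7) + d(Q7,j) − d(i,j):
  between 00 and P4: 28 + 31 − 8 = 51
  between P4 and T9: 31 + 19 − 16 = 34
  between T9 and T6: 19 + 18 − 23 = 14
  between T6 and Z3: 18 + 8 − 10 = 16
  between Z3 and M6: 8 + 11 − 3 = 16
  between M6 and 00: 11 + 28 − 23 = 16
Cheapest insertion is between T9 and T6, adding 14.
New total = 83 + 14 = 97.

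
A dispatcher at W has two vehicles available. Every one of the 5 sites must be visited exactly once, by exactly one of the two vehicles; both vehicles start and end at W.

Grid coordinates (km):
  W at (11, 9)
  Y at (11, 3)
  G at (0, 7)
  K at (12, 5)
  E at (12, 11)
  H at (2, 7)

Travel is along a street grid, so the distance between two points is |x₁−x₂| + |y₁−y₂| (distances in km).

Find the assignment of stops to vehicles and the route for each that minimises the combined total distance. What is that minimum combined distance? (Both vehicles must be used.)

Check every non-empty split of the stops between the two vehicles; for each half take its own optimal tour:
  {Y} + {G, K, E, H}: 12 + 36 = 48
  {G} + {Y, K, E, H}: 26 + 36 = 62
  {Y, G} + {K, E, H}: 34 + 32 = 66
  {K} + {Y, G, E, H}: 10 + 40 = 50
  {Y, K} + {G, E, H}: 14 + 32 = 46
  {G, K} + {Y, E, H}: 32 + 36 = 68
  … (15 splits in total)
  {E} + {Y, G, K, H}: 6 + 36 = 42  ← best
Best: vehicle 1 W → E → W = 6; vehicle 2 W → Y → K → G → H → W = 36; combined 42.

42 km — the smallest possible combined total.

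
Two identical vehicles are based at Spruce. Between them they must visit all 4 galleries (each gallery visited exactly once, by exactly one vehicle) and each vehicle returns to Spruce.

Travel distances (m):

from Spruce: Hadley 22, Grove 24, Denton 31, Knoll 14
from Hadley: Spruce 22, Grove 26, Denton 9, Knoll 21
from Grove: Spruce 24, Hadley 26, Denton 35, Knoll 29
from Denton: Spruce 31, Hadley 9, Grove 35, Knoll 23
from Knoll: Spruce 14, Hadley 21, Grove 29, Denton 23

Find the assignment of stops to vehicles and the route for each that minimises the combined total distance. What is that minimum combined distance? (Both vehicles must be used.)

Try each way of splitting the stops between the two vehicles (each non-empty) and, for each split, find the best tour for each vehicle:
  {Hadley} + {Grove, Denton, Knoll}: 44 + 96 = 140
  {Grove} + {Hadley, Denton, Knoll}: 48 + 68 = 116
  {Hadley, Grove} + {Denton, Knoll}: 72 + 68 = 140
  {Denton} + {Hadley, Grove, Knoll}: 62 + 85 = 147
  {Hadley, Denton} + {Grove, Knoll}: 62 + 67 = 129
  {Grove, Denton} + {Hadley, Knoll}: 90 + 57 = 147
  … (7 splits in total)
Best: vehicle 1 Spruce → Grove → Spruce = 48; vehicle 2 Spruce → Hadley → Denton → Knoll → Spruce = 68; combined 116.

116 m — the smallest possible combined total.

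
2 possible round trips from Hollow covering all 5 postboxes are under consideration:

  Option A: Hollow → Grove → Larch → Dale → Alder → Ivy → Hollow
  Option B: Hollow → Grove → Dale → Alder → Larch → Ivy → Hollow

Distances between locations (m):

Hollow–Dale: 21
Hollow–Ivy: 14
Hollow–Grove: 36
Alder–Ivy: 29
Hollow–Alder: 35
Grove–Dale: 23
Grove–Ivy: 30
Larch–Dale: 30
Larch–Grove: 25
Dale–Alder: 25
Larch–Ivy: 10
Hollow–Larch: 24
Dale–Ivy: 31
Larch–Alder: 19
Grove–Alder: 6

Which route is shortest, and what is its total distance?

127 m — Option B is the shortest.

Option A: 36 + 25 + 30 + 25 + 29 + 14 = 159
Option B: 36 + 23 + 25 + 19 + 10 + 14 = 127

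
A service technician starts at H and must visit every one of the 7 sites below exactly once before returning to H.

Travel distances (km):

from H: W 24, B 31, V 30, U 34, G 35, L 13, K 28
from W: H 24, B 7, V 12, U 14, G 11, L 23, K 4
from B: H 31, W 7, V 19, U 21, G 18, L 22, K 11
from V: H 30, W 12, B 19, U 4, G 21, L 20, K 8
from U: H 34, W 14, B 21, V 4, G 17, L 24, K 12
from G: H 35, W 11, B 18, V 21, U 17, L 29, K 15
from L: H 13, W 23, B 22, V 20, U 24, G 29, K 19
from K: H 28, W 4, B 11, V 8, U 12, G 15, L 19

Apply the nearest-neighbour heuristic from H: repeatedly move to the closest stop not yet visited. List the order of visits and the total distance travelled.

Total distance 112 km via the nearest-neighbour route H → L → K → W → B → G → U → V → H.

From H: distances to unvisited — L=13, W=24, K=28, V=30, B=31, U=34, G=35. Nearest is L (13).
From L: distances to unvisited — K=19, V=20, B=22, W=23, U=24, G=29. Nearest is K (19).
From K: distances to unvisited — W=4, V=8, B=11, U=12, G=15. Nearest is W (4).
From W: distances to unvisited — B=7, G=11, V=12, U=14. Nearest is B (7).
From B: distances to unvisited — G=18, V=19, U=21. Nearest is G (18).
From G: distances to unvisited — U=17, V=21. Nearest is U (17).
From U: distances to unvisited — V=4. Nearest is V (4).
Return V→H: 30.
Total = 13 + 19 + 4 + 7 + 18 + 17 + 4 + 30 = 112.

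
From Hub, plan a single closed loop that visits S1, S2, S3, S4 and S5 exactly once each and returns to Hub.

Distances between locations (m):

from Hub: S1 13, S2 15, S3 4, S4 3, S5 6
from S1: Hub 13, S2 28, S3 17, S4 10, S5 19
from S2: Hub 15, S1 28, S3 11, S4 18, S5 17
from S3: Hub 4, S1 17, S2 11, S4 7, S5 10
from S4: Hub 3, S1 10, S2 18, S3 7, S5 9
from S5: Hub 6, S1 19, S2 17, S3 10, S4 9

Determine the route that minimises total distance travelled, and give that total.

Shortest round trip = 64 m.

There are 60 distinct closed tours to check (reversals are equivalent).
Hub-S1-S2-S3-S4-S5-Hub: 13+28+11+7+9+6 = 74
Hub-S1-S2-S3-S5-S4-Hub: 13+28+11+10+9+3 = 74
Hub-S1-S2-S4-S3-S5-Hub: 13+28+18+7+10+6 = 82
Hub-S1-S2-S4-S5-S3-Hub: 13+28+18+9+10+4 = 82
Hub-S1-S2-S5-S3-S4-Hub: 13+28+17+10+7+3 = 78
Hub-S1-S2-S5-S4-S3-Hub: 13+28+17+9+7+4 = 78
Hub-S1-S3-S2-S4-S5-Hub: 13+17+11+18+9+6 = 74
Hub-S1-S3-S2-S5-S4-Hub: 13+17+11+17+9+3 = 70
Hub-S1-S3-S4-S2-S5-Hub: 13+17+7+18+17+6 = 78
Hub-S1-S3-S4-S5-S2-Hub: 13+17+7+9+17+15 = 78
Hub-S1-S3-S5-S2-S4-Hub: 13+17+10+17+18+3 = 78
Hub-S1-S3-S5-S4-S2-Hub: 13+17+10+9+18+15 = 82
Hub-S1-S4-S2-S3-S5-Hub: 13+10+18+11+10+6 = 68
Hub-S1-S4-S2-S5-S3-Hub: 13+10+18+17+10+4 = 72
… (46 more)
Hub-S1-S4-S3-S2-S5-Hub: 13+10+7+11+17+6 = 64  ← best
The minimum is 64.
One optimal route: Hub → S1 → S4 → S3 → S2 → S5 → Hub (or its reverse).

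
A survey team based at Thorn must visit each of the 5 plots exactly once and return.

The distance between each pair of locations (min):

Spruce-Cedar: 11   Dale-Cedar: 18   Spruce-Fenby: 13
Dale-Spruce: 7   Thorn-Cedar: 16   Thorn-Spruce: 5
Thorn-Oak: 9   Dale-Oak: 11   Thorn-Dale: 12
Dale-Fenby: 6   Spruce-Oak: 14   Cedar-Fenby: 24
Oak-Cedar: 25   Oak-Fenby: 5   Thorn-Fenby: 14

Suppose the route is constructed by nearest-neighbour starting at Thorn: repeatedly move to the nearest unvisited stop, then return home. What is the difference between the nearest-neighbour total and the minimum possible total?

The nearest-neighbour route is 10 min longer than optimal.

Thorn: Spruce=5, Oak=9, Dale=12, Fenby=14, Cedar=16 ⇒ Spruce
Spruce: Dale=7, Cedar=11, Fenby=13, Oak=14 ⇒ Dale
Dale: Fenby=6, Oak=11, Cedar=18 ⇒ Fenby
Fenby: Oak=5, Cedar=24 ⇒ Oak
Oak: Cedar=25 ⇒ Cedar
NN route Thorn → Spruce → Dale → Fenby → Oak → Cedar → Thorn costs 64.
Optimal: Thorn → Spruce → Cedar → Dale → Fenby → Oak → Thorn costs 54 (by enumerating all 60 distinct tours).
Excess = 64 − 54 = 10.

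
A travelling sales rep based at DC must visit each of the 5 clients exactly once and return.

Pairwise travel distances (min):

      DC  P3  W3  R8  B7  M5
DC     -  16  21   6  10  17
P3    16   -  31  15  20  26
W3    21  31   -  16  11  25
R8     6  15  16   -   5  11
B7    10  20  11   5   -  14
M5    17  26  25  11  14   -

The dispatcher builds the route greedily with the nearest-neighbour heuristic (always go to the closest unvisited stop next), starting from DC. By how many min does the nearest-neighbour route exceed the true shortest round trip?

The nearest-neighbour route is 1 min longer than optimal.

DC: R8=6, B7=10, P3=16, M5=17, W3=21 ⇒ R8
R8: B7=5, M5=11, P3=15, W3=16 ⇒ B7
B7: W3=11, M5=14, P3=20 ⇒ W3
W3: M5=25, P3=31 ⇒ M5
M5: P3=26 ⇒ P3
NN route DC → R8 → B7 → W3 → M5 → P3 → DC costs 89.
Optimal: DC → P3 → R8 → M5 → W3 → B7 → DC costs 88 (by enumerating all 60 distinct tours).
Excess = 89 − 88 = 1.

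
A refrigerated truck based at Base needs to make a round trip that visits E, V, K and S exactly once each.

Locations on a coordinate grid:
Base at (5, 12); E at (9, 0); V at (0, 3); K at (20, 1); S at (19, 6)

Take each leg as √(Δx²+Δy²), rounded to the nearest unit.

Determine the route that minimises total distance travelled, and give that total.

50 — the shortest possible round trip.

Base-E-V-K-S-Base: 13+9+20+5+15 = 62
Base-E-V-S-K-Base: 13+9+19+5+19 = 65
Base-E-K-V-S-Base: 13+11+20+19+15 = 78
Base-E-K-S-V-Base: 13+11+5+19+10 = 58
Base-E-S-V-K-Base: 13+12+19+20+19 = 83
Base-E-S-K-V-Base: 13+12+5+20+10 = 60
Base-V-E-K-S-Base: 10+9+11+5+15 = 50
Base-V-E-S-K-Base: 10+9+12+5+19 = 55
Base-V-K-E-S-Base: 10+20+11+12+15 = 68
Base-V-S-E-K-Base: 10+19+12+11+19 = 71
Base-K-E-V-S-Base: 19+11+9+19+15 = 73
Base-K-V-E-S-Base: 19+20+9+12+15 = 75
The minimum is 50.
One optimal route: Base → V → E → K → S → Base (or its reverse).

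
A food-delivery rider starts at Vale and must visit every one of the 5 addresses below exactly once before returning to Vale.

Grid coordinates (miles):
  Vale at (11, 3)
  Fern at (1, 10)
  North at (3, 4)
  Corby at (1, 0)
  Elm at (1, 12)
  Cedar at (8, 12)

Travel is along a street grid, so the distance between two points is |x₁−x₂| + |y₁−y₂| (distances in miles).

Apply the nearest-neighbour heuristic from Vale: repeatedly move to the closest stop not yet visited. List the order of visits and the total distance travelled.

Total distance 46 miles via the nearest-neighbour route Vale → North → Corby → Fern → Elm → Cedar → Vale.

Vale → [North:9 / Cedar:12 / Corby:13 / Fern:17 / Elm:19] → North (9)
North → [Corby:6 / Fern:8 / Elm:10 / Cedar:13] → Corby (6)
Corby → [Fern:10 / Elm:12 / Cedar:19] → Fern (10)
Fern → [Elm:2 / Cedar:9] → Elm (2)
Elm → [Cedar:7] → Cedar (7)
Return Cedar→Vale: 12.
Total = 9 + 6 + 10 + 2 + 7 + 12 = 46.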